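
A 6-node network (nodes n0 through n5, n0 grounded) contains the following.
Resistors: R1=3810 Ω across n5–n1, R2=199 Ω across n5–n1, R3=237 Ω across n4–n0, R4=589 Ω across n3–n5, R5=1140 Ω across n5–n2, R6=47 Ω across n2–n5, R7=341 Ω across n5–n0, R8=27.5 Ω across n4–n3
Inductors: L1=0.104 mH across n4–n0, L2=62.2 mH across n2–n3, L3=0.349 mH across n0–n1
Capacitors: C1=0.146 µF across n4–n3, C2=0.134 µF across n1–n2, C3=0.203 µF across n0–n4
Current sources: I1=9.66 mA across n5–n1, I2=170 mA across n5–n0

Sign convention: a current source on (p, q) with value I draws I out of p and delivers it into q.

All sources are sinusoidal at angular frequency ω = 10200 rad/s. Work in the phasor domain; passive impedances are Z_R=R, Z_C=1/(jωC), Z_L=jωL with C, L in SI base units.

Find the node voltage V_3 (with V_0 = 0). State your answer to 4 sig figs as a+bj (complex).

-0.8472+0.6979j V

Element admittances at ω=10200 rad/s:
  Y(R1) = 0.0002625+0.000j S between n5,n1
  Y(L1) = 0.000-0.9427j S between n4,n0
  Y(R2) = 0.005025+0.000j S between n5,n1
  Y(C1) = 0.000+0.001489j S between n4,n3
  Y(C2) = 0.000+0.001367j S between n1,n2
  Y(R3) = 0.004219+0.000j S between n4,n0
  I1: injects 0.00966 A into n1 (from n5)
  Y(R4) = 0.001698+0.000j S between n3,n5
  Y(C3) = 0.000+0.002071j S between n0,n4
  Y(L2) = 0.000-0.001576j S between n2,n3
  Y(R5) = 0.0008772+0.000j S between n5,n2
  Y(R6) = 0.02128+0.000j S between n2,n5
  Y(L3) = 0.000-0.2809j S between n0,n1
  Y(R7) = 0.002933+0.000j S between n5,n0
  Y(R8) = 0.03636+0.000j S between n4,n3
  I2: injects 0.17 A into n0 (from n5)
Assemble and solve the 5×5 MNA system:
  V(n1)=0.08735-0.3067j  V(n2)=-17.98-0.3812j  V(n3)=-0.8472+0.6979j  V(n4)=-0.02710-0.03274j  V(n5)=-18.05-0.2769j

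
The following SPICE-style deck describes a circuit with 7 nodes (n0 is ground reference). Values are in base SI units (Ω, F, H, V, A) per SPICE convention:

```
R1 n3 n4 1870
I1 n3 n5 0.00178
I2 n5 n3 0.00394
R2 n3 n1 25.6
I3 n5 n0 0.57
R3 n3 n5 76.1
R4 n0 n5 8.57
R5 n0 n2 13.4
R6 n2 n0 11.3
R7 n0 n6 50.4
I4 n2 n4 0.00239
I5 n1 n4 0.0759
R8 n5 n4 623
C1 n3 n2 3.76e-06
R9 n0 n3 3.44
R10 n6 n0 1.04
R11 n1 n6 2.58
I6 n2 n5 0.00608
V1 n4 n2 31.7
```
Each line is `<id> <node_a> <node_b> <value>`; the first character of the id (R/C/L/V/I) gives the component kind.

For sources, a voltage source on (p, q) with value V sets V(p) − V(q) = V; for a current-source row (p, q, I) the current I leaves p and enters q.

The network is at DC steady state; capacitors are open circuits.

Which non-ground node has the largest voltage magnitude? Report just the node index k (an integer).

MNA unknowns: 6 node voltages V₁..V_6 plus 1 source current (V1)
R1: Y=0.0005348 on G[3,4]
I1: z[3]−=0.00178, z[5]+=0.00178
I2: z[5]−=0.00394, z[3]+=0.00394
R2: Y=0.03906 on G[3,1]
I3: z[5]−=0.57, z[0]+=0.57
R3: Y=0.01314 on G[3,5]
R4: Y=0.1167 on G[0,5]
R5: Y=0.07463 on G[0,2]
R6: Y=0.08850 on G[2,0]
R7: Y=0.01984 on G[0,6]
I4: z[2]−=0.00239, z[4]+=0.00239
I5: z[1]−=0.0759, z[4]+=0.0759
R8: Y=0.001605 on G[5,4]
C1: Y=0.000 on G[3,2]
R9: Y=0.2907 on G[0,3]
R10: Y=0.9615 on G[6,0]
R11: Y=0.3876 on G[1,6]
I6: z[2]−=0.00608, z[5]+=0.00608
V1: row V4−V2=31.7, i_V1 at 4,2
solve → V1=-0.2548, V2=-0.02658, V3=-0.1238, V4=31.67, V5=-3.933, V6=-0.07213
aux → i_V1=0.004134

4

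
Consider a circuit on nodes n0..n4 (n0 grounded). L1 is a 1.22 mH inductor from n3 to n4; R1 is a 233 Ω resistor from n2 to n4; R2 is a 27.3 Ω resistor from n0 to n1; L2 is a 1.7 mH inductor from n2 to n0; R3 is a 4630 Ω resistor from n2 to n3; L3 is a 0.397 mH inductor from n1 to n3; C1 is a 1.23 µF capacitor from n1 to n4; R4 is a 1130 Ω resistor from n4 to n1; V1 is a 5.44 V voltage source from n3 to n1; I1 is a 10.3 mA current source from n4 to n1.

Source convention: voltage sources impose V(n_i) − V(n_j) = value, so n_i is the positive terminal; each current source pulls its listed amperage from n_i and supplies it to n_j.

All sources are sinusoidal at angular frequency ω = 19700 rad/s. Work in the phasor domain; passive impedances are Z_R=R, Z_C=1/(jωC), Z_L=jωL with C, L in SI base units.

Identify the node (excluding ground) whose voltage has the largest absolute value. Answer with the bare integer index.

Apply KCL at each of the 4 non-ground nodes and solve the resulting linear system.
Node n1: branches {R2, L3, C1, R4, V1, I1} → V_1 = -1.179+0.5372j
Node n2: branches {R1, L2, R3} → V_2 = 0.6590+1.446j
Node n3: branches {L1, R3, L3, V1} → V_3 = 4.261+0.5372j
Node n4: branches {L1, R1, C1, R4, I1} → V_4 = 10.54-3.093j
Source currents: i(V1)=-0.1518+0.4345j

4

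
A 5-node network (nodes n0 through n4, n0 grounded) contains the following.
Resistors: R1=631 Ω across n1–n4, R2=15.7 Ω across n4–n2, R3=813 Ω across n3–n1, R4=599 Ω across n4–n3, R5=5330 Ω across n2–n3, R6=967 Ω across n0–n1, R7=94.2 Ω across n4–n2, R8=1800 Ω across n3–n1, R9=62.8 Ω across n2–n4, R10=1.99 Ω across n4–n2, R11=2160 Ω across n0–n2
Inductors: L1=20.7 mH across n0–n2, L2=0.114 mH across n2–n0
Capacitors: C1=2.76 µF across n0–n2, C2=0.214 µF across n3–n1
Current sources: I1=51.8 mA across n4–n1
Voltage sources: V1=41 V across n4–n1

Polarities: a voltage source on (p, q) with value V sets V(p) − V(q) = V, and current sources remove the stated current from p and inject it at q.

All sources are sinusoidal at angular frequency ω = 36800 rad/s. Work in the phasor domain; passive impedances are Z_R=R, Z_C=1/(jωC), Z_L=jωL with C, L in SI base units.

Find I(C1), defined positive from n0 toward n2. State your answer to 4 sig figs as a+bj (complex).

MNA unknowns: 4 node voltages V₁..V_4 plus 1 source current (V1)
R1: Y=0.001585+0.000j on G[1,4]
R2: Y=0.06369+0.000j on G[4,2]
R3: Y=0.001230+0.000j on G[3,1]
R4: Y=0.001669+0.000j on G[4,3]
L1: Y=0.000-0.001313j on G[0,2]
L2: Y=0.000-0.2384j on G[2,0]
R5: Y=0.0001876+0.000j on G[2,3]
C1: Y=0.000+0.1016j on G[0,2]
R6: Y=0.001034+0.000j on G[0,1]
R7: Y=0.01062+0.000j on G[4,2]
R8: Y=0.0005556+0.000j on G[3,1]
R9: Y=0.01592+0.000j on G[2,4]
R10: Y=0.5025+0.000j on G[4,2]
C2: Y=0.000+0.007875j on G[3,1]
R11: Y=0.0004630+0.000j on G[0,2]
I1: z[4]−=0.0518, z[1]+=0.0518
V1: row V4−V1=41, i_V1 at 4,1
solve → V1=-40.91+0.3083j, V2=0.003335+0.3063j, V3=-37.23-7.654j, V4=0.08650+0.3083j
aux → i_V1=-0.2284-0.01447j

0.03111-0.0003388j A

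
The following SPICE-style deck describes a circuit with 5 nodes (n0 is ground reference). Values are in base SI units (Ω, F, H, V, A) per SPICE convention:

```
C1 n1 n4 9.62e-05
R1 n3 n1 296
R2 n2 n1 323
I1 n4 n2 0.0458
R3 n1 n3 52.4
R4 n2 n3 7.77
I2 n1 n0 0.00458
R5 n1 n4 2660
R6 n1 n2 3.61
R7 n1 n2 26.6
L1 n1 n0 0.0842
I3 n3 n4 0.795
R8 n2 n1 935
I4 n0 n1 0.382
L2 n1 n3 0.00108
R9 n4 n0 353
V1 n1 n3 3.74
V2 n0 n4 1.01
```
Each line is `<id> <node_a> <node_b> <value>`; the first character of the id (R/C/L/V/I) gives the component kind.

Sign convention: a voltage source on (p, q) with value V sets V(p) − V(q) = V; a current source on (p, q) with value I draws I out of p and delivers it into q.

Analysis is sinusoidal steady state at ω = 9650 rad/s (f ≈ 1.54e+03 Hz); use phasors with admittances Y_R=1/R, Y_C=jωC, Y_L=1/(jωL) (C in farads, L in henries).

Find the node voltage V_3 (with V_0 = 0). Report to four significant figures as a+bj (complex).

Element admittances at ω=9650 rad/s:
  Y(C1) = 0.000+0.9283j S between n1,n4
  Y(R1) = 0.003378+0.000j S between n3,n1
  Y(R2) = 0.003096+0.000j S between n2,n1
  I1: injects 0.0458 A into n2 (from n4)
  Y(R3) = 0.01908+0.000j S between n1,n3
  Y(R4) = 0.1287+0.000j S between n2,n3
  I2: injects 0.00458 A into n0 (from n1)
  Y(R5) = 0.0003759+0.000j S between n1,n4
  Y(R6) = 0.2770+0.000j S between n1,n2
  Y(R7) = 0.03759+0.000j S between n1,n2
  Y(L1) = 0.000-0.001231j S between n1,n0
  I3: injects 0.795 A into n4 (from n3)
  Y(R8) = 0.001070+0.000j S between n2,n1
  I4: injects 0.382 A into n1 (from n0)
  Y(L2) = 0.000-0.09595j S between n1,n3
  Y(R9) = 0.002833+0.000j S between n4,n0
  V1: constraint V(n1)−V(n3) = 3.74
  V2: constraint V(n0)−V(n4) = 1.01
Assemble and solve the 6×6 MNA system:
  V(n1)=-1.012+0.4010j  V(n2)=-1.985+0.4010j  V(n3)=-4.752+0.4010j  V(n4)=-1.010+0.000j
  i(V1)=0.3549+0.3589j  i(V2)=-0.3798+0.001245j

-4.752+0.4010j V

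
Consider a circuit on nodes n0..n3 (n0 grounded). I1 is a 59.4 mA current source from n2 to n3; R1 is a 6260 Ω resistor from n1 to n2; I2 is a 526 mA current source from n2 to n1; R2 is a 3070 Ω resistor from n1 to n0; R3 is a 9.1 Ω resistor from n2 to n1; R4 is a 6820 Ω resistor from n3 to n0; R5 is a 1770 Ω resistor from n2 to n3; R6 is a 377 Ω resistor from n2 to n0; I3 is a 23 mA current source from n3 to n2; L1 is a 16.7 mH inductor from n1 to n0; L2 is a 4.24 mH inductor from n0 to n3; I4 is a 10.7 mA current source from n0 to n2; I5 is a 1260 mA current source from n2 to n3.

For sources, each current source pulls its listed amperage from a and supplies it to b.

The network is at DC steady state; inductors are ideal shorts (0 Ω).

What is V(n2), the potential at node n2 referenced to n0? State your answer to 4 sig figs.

-15.99 V

Apply KCL at each of the 3 non-ground nodes and solve the resulting linear system.
Node n1: branches {R1, I2, R2, R3, L1} → V_1 = 0.000
Node n2: branches {I1, R1, I2, R3, R5, R6, I3, I4, I5} → V_2 = -15.99
Node n3: branches {I1, R4, R5, I3, L2, I5} → V_3 = 0.000
Source currents: i(L1)=-1.234, i(L2)=-1.287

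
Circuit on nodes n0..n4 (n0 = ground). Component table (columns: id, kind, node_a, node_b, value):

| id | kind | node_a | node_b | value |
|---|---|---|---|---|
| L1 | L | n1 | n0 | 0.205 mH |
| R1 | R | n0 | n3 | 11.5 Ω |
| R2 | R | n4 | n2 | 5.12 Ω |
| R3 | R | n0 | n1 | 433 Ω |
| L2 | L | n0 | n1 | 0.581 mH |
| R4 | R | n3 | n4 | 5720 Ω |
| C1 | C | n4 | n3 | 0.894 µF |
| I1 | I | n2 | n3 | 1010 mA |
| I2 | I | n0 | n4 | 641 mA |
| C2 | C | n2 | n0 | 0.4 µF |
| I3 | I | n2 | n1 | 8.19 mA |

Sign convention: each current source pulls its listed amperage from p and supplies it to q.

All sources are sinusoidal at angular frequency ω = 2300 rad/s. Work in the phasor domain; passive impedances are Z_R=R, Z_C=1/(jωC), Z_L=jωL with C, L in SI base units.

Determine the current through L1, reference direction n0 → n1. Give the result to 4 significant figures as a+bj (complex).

-0.006054+4.873e-06j A

Apply KCL at each of the 4 non-ground nodes and solve the resulting linear system.
Node n1: branches {L1, R3, L2, I3} → V_1 = 2.298e-06+0.002854j
Node n2: branches {R2, I1, C2, I3} → V_2 = -4.653+126.3j
Node n3: branches {R1, R4, C1, I1} → V_3 = 8.613+0.04923j
Node n4: branches {R2, R4, C1, I2} → V_4 = -0.03505+126.3j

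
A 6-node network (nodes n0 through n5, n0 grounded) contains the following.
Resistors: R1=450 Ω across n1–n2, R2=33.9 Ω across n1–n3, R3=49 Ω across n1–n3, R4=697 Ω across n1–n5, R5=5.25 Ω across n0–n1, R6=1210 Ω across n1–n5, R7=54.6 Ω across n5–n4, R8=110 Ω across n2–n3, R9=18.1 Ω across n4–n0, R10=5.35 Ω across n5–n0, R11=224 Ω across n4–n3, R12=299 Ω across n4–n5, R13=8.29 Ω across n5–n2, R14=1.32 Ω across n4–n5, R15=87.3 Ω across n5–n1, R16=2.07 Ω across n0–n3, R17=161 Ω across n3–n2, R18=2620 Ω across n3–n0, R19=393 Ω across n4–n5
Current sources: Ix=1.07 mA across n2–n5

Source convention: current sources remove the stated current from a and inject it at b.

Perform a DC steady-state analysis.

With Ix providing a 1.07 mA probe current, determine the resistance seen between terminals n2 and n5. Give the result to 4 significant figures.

R_eq = 7.318 Ω

Element admittances at DC:
  Y(R1) = 0.002222 S between n1,n2
  Y(R2) = 0.02950 S between n1,n3
  Y(R3) = 0.02041 S between n1,n3
  Y(R4) = 0.001435 S between n1,n5
  Y(R5) = 0.1905 S between n0,n1
  Y(R6) = 0.0008264 S between n1,n5
  Y(R7) = 0.01832 S between n5,n4
  Y(R8) = 0.009091 S between n2,n3
  Y(R9) = 0.05525 S between n4,n0
  Y(R10) = 0.1869 S between n5,n0
  Y(R11) = 0.004464 S between n4,n3
  Y(R12) = 0.003344 S between n4,n5
  Y(R13) = 0.1206 S between n5,n2
  Y(R14) = 0.7576 S between n4,n5
  Y(R15) = 0.01145 S between n5,n1
  Y(R16) = 0.4831 S between n0,n3
  Y(R17) = 0.006211 S between n3,n2
  Y(R18) = 0.0003817 S between n3,n0
  Y(R19) = 0.002545 S between n4,n5
  Ix: injects 0.00107 A into n5 (from n2)
Assemble and solve the 5×5 MNA system:
  V(n1)=-7.815e-05  V(n2)=-0.007348  V(n3)=-0.0002067  V(n4)=0.0004469  V(n5)=0.0004822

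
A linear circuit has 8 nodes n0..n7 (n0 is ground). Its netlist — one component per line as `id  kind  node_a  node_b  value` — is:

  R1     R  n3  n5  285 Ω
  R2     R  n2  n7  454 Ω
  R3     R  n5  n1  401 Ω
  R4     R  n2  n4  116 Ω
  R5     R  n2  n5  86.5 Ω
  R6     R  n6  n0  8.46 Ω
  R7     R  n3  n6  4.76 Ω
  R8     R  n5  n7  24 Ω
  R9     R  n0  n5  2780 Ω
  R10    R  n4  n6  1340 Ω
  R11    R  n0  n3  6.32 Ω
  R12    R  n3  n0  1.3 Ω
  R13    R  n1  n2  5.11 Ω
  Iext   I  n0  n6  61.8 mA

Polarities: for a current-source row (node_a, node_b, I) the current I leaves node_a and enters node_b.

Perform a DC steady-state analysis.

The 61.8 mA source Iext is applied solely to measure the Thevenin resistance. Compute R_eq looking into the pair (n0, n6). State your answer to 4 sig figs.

R_eq = 3.450 Ω

Apply KCL at each of the 7 non-ground nodes and solve the resulting linear system.
Node n1: branches {R3, R13} → V_1 = 0.06771
Node n2: branches {R2, R4, R5, R13} → V_2 = 0.06778
Node n3: branches {R1, R7, R11, R12} → V_3 = 0.03944
Node n4: branches {R4, R10} → V_4 = 0.07937
Node n5: branches {R1, R3, R5, R8, R9} → V_5 = 0.06159
Node n6: branches {R6, R7, R10, Iext} → V_6 = 0.2132
Node n7: branches {R2, R8} → V_7 = 0.06190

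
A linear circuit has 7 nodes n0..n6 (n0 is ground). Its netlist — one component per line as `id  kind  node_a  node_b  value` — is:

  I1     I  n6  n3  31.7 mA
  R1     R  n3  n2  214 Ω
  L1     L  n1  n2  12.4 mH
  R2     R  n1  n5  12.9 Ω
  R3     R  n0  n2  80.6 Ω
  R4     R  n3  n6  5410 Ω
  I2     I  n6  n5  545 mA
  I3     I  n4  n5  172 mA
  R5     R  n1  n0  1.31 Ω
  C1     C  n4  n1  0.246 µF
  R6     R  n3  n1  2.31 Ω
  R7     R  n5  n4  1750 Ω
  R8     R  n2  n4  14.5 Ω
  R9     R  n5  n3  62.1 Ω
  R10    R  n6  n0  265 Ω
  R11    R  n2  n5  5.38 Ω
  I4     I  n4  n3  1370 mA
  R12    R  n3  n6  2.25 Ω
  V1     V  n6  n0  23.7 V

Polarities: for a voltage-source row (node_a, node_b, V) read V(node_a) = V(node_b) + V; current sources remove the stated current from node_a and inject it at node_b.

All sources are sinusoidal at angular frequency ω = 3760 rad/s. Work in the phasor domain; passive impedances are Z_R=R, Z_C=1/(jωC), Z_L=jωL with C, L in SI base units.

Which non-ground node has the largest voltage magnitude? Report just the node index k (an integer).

4

Element admittances at ω=3760 rad/s:
  I1: injects 0.0317 A into n3 (from n6)
  Y(R1) = 0.004673+0.000j S between n3,n2
  Y(L1) = 0.000-0.02145j S between n1,n2
  Y(R2) = 0.07752+0.000j S between n1,n5
  Y(R3) = 0.01241+0.000j S between n0,n2
  Y(R4) = 0.0001848+0.000j S between n3,n6
  I2: injects 0.545 A into n5 (from n6)
  I3: injects 0.172 A into n5 (from n4)
  Y(R5) = 0.7634+0.000j S between n1,n0
  Y(C1) = 0.000+0.0009250j S between n4,n1
  Y(R6) = 0.4329+0.000j S between n3,n1
  Y(R7) = 0.0005714+0.000j S between n5,n4
  Y(R8) = 0.06897+0.000j S between n2,n4
  Y(R9) = 0.01610+0.000j S between n5,n3
  Y(R10) = 0.003774+0.000j S between n6,n0
  Y(R11) = 0.1859+0.000j S between n2,n5
  I4: injects 1.37 A into n3 (from n4)
  Y(R12) = 0.4444+0.000j S between n3,n6
  V1: constraint V(n6)−V(n0) = 23.7
Assemble and solve the 7×7 MNA system:
  V(n1)=5.408+0.05463j  V(n2)=-6.051-2.673j  V(n3)=15.88-0.01921j  V(n4)=-28.20-2.219j  V(n5)=0.8964-1.765j  V(n6)=23.70+0.000j
  i(V1)=-4.142-0.008540j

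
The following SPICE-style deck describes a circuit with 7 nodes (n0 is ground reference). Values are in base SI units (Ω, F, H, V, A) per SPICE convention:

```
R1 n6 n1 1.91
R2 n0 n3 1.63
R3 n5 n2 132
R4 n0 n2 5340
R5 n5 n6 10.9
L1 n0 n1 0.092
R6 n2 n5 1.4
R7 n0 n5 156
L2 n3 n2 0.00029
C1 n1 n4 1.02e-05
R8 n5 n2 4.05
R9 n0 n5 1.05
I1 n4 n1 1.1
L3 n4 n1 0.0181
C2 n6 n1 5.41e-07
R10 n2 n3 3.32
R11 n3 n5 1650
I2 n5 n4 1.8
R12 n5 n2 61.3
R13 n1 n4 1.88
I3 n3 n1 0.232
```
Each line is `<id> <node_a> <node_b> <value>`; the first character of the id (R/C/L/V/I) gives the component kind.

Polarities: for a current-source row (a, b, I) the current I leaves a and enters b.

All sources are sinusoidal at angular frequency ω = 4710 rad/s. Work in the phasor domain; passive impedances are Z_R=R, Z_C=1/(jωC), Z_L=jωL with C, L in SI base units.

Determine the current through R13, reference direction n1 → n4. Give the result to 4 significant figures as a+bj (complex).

Element admittances at ω=4710 rad/s:
  Y(R1) = 0.5236+0.000j S between n6,n1
  Y(R2) = 0.6135+0.000j S between n0,n3
  Y(R3) = 0.007576+0.000j S between n5,n2
  Y(R4) = 0.0001873+0.000j S between n0,n2
  Y(R5) = 0.09174+0.000j S between n5,n6
  Y(L1) = 0.000-0.002308j S between n0,n1
  Y(R6) = 0.7143+0.000j S between n2,n5
  Y(R7) = 0.006410+0.000j S between n0,n5
  Y(L2) = 0.000-0.7321j S between n3,n2
  Y(C1) = 0.000+0.04804j S between n1,n4
  Y(R8) = 0.2469+0.000j S between n5,n2
  Y(R9) = 0.9524+0.000j S between n0,n5
  I1: injects 1.1 A into n1 (from n4)
  Y(L3) = 0.000-0.01173j S between n4,n1
  Y(C2) = 0.000+0.002548j S between n6,n1
  Y(R10) = 0.3012+0.000j S between n2,n3
  Y(R11) = 0.0006061+0.000j S between n3,n5
  I2: injects 1.8 A into n4 (from n5)
  Y(R12) = 0.01631+0.000j S between n5,n2
  Y(R13) = 0.5319+0.000j S between n1,n4
  I3: injects 0.232 A into n1 (from n3)
Assemble and solve the 6×6 MNA system:
  V(n1)=26.10+0.8410j  V(n2)=-0.05099+0.1133j  V(n3)=-0.1476-0.03995j  V(n4)=27.41+0.7516j  V(n5)=0.09244+0.08836j  V(n6)=22.22+0.7448j

-0.6968+0.04756j A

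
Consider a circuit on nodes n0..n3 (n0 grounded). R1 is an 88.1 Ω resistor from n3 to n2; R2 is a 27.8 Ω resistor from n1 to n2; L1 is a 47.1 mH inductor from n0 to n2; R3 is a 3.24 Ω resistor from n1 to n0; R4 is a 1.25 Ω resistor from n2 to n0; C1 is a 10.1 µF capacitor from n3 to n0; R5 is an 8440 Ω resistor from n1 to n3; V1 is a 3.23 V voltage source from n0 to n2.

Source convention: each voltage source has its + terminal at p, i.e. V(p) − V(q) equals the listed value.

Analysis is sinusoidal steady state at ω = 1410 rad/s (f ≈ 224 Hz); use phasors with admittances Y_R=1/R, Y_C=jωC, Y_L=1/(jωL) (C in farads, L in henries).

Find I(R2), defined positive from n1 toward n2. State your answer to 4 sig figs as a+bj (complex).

0.1040+1.933e-05j A

Element admittances at ω=1410 rad/s:
  Y(R1) = 0.01135+0.000j S between n3,n2
  Y(R2) = 0.03597+0.000j S between n1,n2
  Y(L1) = 0.000-0.01506j S between n0,n2
  Y(R3) = 0.3086+0.000j S between n1,n0
  Y(R4) = 0.8000+0.000j S between n2,n0
  Y(C1) = 0.000+0.01424j S between n3,n0
  Y(R5) = 0.0001185+0.000j S between n1,n3
  V1: constraint V(n0)−V(n2) = 3.23
Assemble and solve the 4×4 MNA system:
  V(n1)=-0.3375+0.0005373j  V(n2)=-3.230+0.000j  V(n3)=-1.259+1.563j
  i(V1)=-2.710+0.03087j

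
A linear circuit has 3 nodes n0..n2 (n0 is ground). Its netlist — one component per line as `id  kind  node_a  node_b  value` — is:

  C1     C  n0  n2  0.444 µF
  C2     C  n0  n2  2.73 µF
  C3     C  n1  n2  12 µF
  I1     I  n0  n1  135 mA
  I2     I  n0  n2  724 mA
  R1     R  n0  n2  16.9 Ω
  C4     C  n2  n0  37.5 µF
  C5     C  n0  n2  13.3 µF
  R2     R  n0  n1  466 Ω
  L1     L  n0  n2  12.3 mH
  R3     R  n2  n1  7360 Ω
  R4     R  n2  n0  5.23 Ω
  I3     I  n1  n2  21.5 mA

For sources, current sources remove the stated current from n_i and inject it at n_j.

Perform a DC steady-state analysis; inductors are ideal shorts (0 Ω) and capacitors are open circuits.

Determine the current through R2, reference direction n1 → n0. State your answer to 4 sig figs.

Apply KCL at each of the 2 non-ground nodes and solve the resulting linear system.
Node n1: branches {C3, I1, R2, R3, I3} → V_1 = 49.74
Node n2: branches {C1, C2, C3, I2, R1, C4, C5, L1, R3, R4, I3} → V_2 = 0.000
Source currents: i(L1)=-0.7523

0.1067 A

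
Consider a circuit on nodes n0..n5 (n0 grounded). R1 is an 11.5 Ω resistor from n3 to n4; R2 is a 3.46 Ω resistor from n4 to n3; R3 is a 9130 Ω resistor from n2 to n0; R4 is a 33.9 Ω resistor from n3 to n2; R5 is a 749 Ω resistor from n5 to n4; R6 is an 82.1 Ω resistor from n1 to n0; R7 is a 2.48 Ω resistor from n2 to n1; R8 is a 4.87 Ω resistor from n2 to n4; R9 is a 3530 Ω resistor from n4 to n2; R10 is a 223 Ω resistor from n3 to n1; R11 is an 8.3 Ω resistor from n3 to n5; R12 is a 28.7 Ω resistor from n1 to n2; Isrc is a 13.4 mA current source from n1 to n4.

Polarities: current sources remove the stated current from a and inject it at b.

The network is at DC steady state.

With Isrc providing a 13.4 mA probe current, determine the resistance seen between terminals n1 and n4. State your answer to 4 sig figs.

Apply KCL at each of the 5 non-ground nodes and solve the resulting linear system.
Node n1: branches {R6, R7, R10, R12, Isrc} → V_1 = -0.0002652
Node n2: branches {R3, R4, R7, R8, R9, R12} → V_2 = 0.02949
Node n3: branches {R1, R2, R4, R10, R11} → V_3 = 0.08060
Node n4: branches {R1, R2, R5, R8, R9, Isrc} → V_4 = 0.08556
Node n5: branches {R5, R11} → V_5 = 0.08066

R_eq = 6.405 Ω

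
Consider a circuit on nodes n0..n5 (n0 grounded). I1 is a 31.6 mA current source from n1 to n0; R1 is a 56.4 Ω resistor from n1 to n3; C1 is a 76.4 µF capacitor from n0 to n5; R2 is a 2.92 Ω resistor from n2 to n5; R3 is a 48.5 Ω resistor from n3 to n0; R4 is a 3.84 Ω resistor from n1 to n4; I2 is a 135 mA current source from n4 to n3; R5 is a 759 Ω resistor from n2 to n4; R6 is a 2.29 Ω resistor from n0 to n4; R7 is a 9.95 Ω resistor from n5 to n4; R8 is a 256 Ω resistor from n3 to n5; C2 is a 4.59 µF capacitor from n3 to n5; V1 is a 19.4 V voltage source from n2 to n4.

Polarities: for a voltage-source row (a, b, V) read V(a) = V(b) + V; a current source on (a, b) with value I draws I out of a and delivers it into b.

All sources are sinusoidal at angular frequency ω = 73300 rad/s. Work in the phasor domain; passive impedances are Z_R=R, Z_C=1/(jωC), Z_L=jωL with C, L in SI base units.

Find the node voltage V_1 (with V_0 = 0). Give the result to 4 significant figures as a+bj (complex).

Apply KCL at each of the 5 non-ground nodes and solve the resulting linear system.
Node n1: branches {I1, R1, R4} → V_1 = -7.208-0.3193j
Node n2: branches {R2, R5, V1} → V_2 = 11.82-0.3004j
Node n3: branches {R1, R3, I2, R8, C2} → V_3 = 0.07702-0.5974j
Node n4: branches {R4, I2, R5, R6, R7, V1} → V_4 = -7.582-0.3004j
Node n5: branches {C1, R2, R7, R8, C2} → V_5 = 0.02562-0.5853j
Source currents: i(V1)=-4.064-0.09759j

-7.208-0.3193j V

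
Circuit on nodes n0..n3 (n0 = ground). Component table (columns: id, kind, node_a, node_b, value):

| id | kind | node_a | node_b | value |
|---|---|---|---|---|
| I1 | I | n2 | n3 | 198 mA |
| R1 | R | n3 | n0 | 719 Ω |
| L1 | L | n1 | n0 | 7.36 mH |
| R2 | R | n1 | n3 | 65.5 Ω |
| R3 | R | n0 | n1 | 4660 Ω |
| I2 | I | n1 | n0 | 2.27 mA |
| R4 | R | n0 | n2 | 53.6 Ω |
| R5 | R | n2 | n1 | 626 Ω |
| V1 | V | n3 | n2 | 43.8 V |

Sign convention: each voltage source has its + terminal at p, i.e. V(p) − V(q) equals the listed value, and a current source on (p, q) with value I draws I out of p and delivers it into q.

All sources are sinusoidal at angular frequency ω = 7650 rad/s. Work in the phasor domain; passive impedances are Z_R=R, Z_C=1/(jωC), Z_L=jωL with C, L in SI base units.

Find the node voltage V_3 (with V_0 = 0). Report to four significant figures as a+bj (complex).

Apply KCL at each of the 3 non-ground nodes and solve the resulting linear system.
Node n1: branches {L1, R2, R3, I2, R5} → V_1 = 7.742+14.67j
Node n2: branches {I1, R4, R5, V1} → V_2 = -16.23+6.701j
Node n3: branches {I1, R1, R2, V1} → V_3 = 27.57+6.701j
Source currents: i(V1)=-0.1431+0.1123j

27.57+6.701j V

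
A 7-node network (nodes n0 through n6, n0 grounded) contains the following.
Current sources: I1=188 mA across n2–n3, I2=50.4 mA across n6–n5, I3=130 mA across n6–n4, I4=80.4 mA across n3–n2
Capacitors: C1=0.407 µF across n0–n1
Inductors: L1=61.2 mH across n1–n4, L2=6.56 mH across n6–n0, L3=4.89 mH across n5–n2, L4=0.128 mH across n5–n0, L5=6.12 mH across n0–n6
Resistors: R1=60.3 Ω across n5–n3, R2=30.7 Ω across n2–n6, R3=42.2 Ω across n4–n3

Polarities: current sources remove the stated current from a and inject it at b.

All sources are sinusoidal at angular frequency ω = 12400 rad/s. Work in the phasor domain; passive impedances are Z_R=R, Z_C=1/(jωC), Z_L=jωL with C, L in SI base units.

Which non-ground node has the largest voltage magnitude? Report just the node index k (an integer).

4

MNA unknowns: 6 node voltages V₁..V_6
I1: z[2]−=0.188, z[3]+=0.188
C1: Y=0.000+0.005047j on G[0,1]
I2: z[6]−=0.0504, z[5]+=0.0504
L1: Y=0.000-0.001318j on G[1,4]
R1: Y=0.01658+0.000j on G[5,3]
R2: Y=0.03257+0.000j on G[2,6]
R3: Y=0.02370+0.000j on G[4,3]
L2: Y=0.000-0.01229j on G[6,0]
I3: z[6]−=0.13, z[4]+=0.13
L3: Y=0.000-0.01649j on G[5,2]
L4: Y=0.000-0.6300j on G[5,0]
L5: Y=0.000-0.01318j on G[0,6]
I4: z[3]−=0.0804, z[2]+=0.0804
solve → V1=-6.742-1.326j, V2=0.1180-6.708j, V3=13.87+2.316j, V4=19.08+3.751j, V5=-0.04961+0.2640j, V6=-0.1086-6.793j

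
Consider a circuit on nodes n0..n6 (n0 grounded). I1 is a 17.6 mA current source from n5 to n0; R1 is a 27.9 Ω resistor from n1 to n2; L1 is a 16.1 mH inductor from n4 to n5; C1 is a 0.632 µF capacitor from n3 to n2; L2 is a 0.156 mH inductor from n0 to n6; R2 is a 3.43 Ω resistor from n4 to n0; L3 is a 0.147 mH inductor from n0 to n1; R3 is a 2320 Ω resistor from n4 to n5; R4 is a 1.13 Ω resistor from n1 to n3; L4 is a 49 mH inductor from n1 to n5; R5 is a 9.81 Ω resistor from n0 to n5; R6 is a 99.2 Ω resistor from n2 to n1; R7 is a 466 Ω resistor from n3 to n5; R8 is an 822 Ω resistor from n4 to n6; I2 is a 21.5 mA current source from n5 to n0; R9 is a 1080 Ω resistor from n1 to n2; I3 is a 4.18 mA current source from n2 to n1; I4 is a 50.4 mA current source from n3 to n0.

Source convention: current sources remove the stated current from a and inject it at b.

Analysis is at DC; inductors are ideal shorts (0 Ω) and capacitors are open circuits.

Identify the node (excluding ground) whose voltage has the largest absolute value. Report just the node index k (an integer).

Apply KCL at each of the 6 non-ground nodes and solve the resulting linear system.
Node n1: branches {R1, L3, R4, L4, R6, R9, I3} → V_1 = 0.000
Node n2: branches {R1, C1, R6, R9, I3} → V_2 = -0.08922
Node n3: branches {C1, R4, R7, I4} → V_3 = -0.05681
Node n4: branches {L1, R2, R3, R8} → V_4 = 0.000
Node n5: branches {I1, L1, R3, L4, R5, R7, I2} → V_5 = 0.000
Node n6: branches {L2, R8} → V_6 = 0.000
Source currents: i(L1)=0.000, i(L2)=0.000, i(L3)=0.08950, i(L4)=0.03922

2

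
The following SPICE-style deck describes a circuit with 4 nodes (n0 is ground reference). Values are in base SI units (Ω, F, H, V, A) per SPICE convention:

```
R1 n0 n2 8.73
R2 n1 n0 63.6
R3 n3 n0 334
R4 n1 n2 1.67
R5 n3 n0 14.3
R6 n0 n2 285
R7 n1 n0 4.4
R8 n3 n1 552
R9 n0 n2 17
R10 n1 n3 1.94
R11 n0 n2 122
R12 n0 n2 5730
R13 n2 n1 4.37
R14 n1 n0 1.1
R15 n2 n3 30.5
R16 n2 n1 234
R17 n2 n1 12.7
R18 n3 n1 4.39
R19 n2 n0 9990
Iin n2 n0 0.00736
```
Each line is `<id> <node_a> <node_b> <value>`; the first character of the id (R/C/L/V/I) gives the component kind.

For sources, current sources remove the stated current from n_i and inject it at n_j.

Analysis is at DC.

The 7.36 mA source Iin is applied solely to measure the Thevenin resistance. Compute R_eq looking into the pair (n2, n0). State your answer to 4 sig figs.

MNA unknowns: 3 node voltages V₁..V_3
R1: Y=0.1145 on G[0,2]
R2: Y=0.01572 on G[1,0]
R3: Y=0.002994 on G[3,0]
R4: Y=0.5988 on G[1,2]
R5: Y=0.06993 on G[3,0]
R6: Y=0.003509 on G[0,2]
R7: Y=0.2273 on G[1,0]
R8: Y=0.001812 on G[3,1]
R9: Y=0.05882 on G[0,2]
R10: Y=0.5155 on G[1,3]
R11: Y=0.008197 on G[0,2]
R12: Y=0.0001745 on G[0,2]
R13: Y=0.2288 on G[2,1]
R14: Y=0.9091 on G[1,0]
R15: Y=0.03279 on G[2,3]
R16: Y=0.004274 on G[2,1]
R17: Y=0.07874 on G[2,1]
R18: Y=0.2278 on G[3,1]
R19: Y=0.0001001 on G[2,0]
Iin: z[2]−=0.00736, z[0]+=0.00736
solve → V1=-0.004467, V2=-0.01025, V3=-0.004307

R_eq = 1.393 Ω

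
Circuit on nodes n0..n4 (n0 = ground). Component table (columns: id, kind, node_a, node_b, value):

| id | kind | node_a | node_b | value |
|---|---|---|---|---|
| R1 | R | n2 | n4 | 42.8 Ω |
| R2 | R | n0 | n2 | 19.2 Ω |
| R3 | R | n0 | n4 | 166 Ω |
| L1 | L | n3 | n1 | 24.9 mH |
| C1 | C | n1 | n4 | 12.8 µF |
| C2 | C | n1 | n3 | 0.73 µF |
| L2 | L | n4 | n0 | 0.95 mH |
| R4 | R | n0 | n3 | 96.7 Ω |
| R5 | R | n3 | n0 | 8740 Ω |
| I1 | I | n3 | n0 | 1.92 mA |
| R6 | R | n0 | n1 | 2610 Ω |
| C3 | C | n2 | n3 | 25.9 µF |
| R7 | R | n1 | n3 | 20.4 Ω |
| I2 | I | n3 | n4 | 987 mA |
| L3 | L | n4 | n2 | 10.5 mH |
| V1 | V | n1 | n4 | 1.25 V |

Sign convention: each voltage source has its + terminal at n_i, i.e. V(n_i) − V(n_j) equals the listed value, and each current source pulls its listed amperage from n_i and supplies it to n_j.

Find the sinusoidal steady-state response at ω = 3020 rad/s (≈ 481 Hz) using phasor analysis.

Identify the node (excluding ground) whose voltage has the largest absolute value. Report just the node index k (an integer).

MNA unknowns: 4 node voltages V₁..V_4 plus 1 source current (V1)
R1: Y=0.02336+0.000j on G[2,4]
R2: Y=0.05208+0.000j on G[0,2]
R3: Y=0.006024+0.000j on G[0,4]
L1: Y=0.000-0.01330j on G[3,1]
C1: Y=0.000+0.03866j on G[1,4]
C2: Y=0.000+0.002205j on G[1,3]
L2: Y=0.000-0.3486j on G[4,0]
R4: Y=0.01034+0.000j on G[0,3]
R5: Y=0.0001144+0.000j on G[3,0]
I1: z[3]−=0.00192, z[0]+=0.00192
R6: Y=0.0003831+0.000j on G[0,1]
C3: Y=0.000+0.07822j on G[2,3]
R7: Y=0.04902+0.000j on G[1,3]
I2: z[3]−=0.987, z[4]+=0.987
L3: Y=0.000-0.03154j on G[4,2]
V1: row V1−V4=1.25, i_V1 at 1,4
solve → V1=0.7234+0.9725j, V2=-4.986-4.158j, V3=-7.489+2.562j, V4=-0.5266+0.9725j
aux → i_V1=-0.3852+0.1203j

3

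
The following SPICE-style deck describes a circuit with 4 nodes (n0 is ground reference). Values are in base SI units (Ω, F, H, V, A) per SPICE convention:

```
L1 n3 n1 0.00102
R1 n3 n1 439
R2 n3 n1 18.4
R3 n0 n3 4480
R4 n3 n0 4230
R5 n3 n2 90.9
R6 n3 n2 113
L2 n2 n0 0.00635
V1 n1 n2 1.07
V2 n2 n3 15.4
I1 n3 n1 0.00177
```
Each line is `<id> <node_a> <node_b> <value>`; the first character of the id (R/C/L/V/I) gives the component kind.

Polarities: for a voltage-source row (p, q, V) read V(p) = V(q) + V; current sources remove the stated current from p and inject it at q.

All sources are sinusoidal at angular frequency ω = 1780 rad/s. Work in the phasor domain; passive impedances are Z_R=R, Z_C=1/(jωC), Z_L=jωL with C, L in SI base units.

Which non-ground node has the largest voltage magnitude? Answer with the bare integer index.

Element admittances at ω=1780 rad/s:
  Y(L1) = 0.000-0.5508j S between n3,n1
  Y(R1) = 0.002278+0.000j S between n3,n1
  Y(R2) = 0.05435+0.000j S between n3,n1
  Y(R3) = 0.0002232+0.000j S between n0,n3
  Y(R4) = 0.0002364+0.000j S between n3,n0
  Y(R5) = 0.01100+0.000j S between n3,n2
  Y(R6) = 0.008850+0.000j S between n3,n2
  Y(L2) = 0.000-0.08847j S between n2,n0
  V1: constraint V(n1)−V(n2) = 1.07
  V2: constraint V(n2)−V(n3) = 15.4
  I1: injects 0.00177 A into n1 (from n3)
Assemble and solve the 5×5 MNA system:
  V(n1)=1.070+0.08000j  V(n2)=0.0004156+0.08000j  V(n3)=-15.40+0.08000j
  i(V1)=-0.9309+9.071j  i(V2)=-1.244+9.071j

3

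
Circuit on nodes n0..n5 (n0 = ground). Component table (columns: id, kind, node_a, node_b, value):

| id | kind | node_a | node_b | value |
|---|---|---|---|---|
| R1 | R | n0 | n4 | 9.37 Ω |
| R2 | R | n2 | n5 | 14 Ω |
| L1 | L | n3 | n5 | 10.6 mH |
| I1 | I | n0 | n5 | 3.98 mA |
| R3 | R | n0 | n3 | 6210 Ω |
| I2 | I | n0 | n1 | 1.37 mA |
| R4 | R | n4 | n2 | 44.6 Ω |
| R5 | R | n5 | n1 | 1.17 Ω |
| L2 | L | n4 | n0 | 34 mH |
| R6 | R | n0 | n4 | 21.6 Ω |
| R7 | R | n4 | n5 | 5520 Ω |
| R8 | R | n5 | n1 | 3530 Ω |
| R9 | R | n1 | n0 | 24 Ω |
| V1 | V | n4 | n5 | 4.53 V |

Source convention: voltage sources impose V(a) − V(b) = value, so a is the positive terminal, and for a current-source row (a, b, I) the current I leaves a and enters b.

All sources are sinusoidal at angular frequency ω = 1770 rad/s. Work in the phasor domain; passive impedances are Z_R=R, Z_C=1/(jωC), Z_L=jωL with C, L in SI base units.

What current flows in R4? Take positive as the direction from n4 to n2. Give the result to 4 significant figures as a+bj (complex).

Element admittances at ω=1770 rad/s:
  Y(R1) = 0.1067+0.000j S between n0,n4
  Y(R2) = 0.07143+0.000j S between n2,n5
  Y(L1) = 0.000-0.05330j S between n3,n5
  I1: injects 0.00398 A into n5 (from n0)
  Y(R3) = 0.0001610+0.000j S between n0,n3
  I2: injects 0.00137 A into n1 (from n0)
  Y(R4) = 0.02242+0.000j S between n4,n2
  Y(R5) = 0.8547+0.000j S between n5,n1
  Y(L2) = 0.000-0.01662j S between n4,n0
  Y(R6) = 0.04630+0.000j S between n0,n4
  Y(R7) = 0.0001812+0.000j S between n4,n5
  Y(R8) = 0.0002833+0.000j S between n5,n1
  Y(R9) = 0.04167+0.000j S between n1,n0
  V1: constraint V(n4)−V(n5) = 4.53
Assemble and solve the 6×6 MNA system:
  V(n1)=-3.405+0.07860j  V(n2)=-2.491+0.08243j  V(n3)=-3.573+0.09322j  V(n4)=0.9570+0.08243j  V(n5)=-3.573+0.08243j
  i(V1)=-0.2259+0.003290j

0.07730+0.000j A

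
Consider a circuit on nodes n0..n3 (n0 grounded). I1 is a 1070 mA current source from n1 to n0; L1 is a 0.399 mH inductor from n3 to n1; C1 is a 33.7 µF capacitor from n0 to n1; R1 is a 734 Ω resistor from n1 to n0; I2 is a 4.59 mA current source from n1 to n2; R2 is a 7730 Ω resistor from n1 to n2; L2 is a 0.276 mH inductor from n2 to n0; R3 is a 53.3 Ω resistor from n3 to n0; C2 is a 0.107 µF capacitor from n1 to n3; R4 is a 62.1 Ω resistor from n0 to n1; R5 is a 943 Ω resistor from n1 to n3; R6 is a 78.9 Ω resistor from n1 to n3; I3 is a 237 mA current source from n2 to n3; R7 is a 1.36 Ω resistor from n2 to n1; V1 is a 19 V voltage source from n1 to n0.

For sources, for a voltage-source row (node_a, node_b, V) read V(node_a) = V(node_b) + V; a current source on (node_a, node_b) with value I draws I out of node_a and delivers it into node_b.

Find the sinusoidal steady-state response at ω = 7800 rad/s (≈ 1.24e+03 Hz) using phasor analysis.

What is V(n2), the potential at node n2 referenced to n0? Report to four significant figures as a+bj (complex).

MNA unknowns: 3 node voltages V₁..V_3 plus 1 source current (V1)
I1: z[1]−=1.07, z[0]+=1.07
L1: Y=0.000-0.3213j on G[3,1]
C1: Y=0.000+0.2629j on G[0,1]
R1: Y=0.001362+0.000j on G[1,0]
I2: z[1]−=0.00459, z[2]+=0.00459
R2: Y=0.0001294+0.000j on G[1,2]
L2: Y=0.000-0.4645j on G[2,0]
R3: Y=0.01876+0.000j on G[3,0]
C2: Y=0.000+0.0008346j on G[1,3]
R4: Y=0.01610+0.000j on G[0,1]
R5: Y=0.001060+0.000j on G[1,3]
R6: Y=0.01267+0.000j on G[1,3]
I3: z[2]−=0.237, z[3]+=0.237
R7: Y=0.7353+0.000j on G[2,1]
V1: row V1−V0=19, i_V1 at 1,0
solve → V1=19.00+0.000j, V2=13.36+8.436j, V3=18.96-0.3690j
aux → i_V1=-5.676+1.216j

13.36+8.436j V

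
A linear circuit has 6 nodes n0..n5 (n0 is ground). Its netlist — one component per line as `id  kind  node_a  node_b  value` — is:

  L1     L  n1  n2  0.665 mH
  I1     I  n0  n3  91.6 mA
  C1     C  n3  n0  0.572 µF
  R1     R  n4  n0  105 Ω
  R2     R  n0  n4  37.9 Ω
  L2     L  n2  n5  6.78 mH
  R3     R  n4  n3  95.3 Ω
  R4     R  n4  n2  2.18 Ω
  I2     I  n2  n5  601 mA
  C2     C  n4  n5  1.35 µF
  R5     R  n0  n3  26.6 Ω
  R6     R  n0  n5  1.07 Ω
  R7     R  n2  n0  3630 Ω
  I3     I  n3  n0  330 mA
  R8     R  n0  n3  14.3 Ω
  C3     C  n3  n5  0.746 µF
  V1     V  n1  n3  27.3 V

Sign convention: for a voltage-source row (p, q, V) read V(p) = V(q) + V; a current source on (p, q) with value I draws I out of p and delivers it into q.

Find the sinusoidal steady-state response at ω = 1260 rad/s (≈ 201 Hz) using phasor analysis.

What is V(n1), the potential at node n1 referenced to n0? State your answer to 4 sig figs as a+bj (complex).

Element admittances at ω=1260 rad/s:
  Y(L1) = 0.000-1.193j S between n1,n2
  I1: injects 0.0916 A into n3 (from n0)
  Y(C1) = 0.000+0.0007207j S between n3,n0
  Y(R1) = 0.009524+0.000j S between n4,n0
  Y(R2) = 0.02639+0.000j S between n0,n4
  Y(L2) = 0.000-0.1171j S between n2,n5
  Y(R3) = 0.01049+0.000j S between n4,n3
  Y(R4) = 0.4587+0.000j S between n4,n2
  I2: injects 0.601 A into n5 (from n2)
  Y(C2) = 0.000+0.001701j S between n4,n5
  Y(R5) = 0.03759+0.000j S between n0,n3
  Y(R6) = 0.9346+0.000j S between n0,n5
  Y(R7) = 0.0002755+0.000j S between n2,n0
  I3: injects 0.33 A into n0 (from n3)
  Y(R8) = 0.06993+0.000j S between n0,n3
  Y(C3) = 0.000+0.0009400j S between n3,n5
  V1: constraint V(n1)−V(n3) = 27.3
Assemble and solve the 6×6 MNA system:
  V(n1)=9.948+7.053j  V(n2)=9.321+5.455j  V(n3)=-17.35+7.053j  V(n4)=8.124+5.078j  V(n5)=1.432-0.9948j
  i(V1)=-1.907+0.7490j

9.948+7.053j V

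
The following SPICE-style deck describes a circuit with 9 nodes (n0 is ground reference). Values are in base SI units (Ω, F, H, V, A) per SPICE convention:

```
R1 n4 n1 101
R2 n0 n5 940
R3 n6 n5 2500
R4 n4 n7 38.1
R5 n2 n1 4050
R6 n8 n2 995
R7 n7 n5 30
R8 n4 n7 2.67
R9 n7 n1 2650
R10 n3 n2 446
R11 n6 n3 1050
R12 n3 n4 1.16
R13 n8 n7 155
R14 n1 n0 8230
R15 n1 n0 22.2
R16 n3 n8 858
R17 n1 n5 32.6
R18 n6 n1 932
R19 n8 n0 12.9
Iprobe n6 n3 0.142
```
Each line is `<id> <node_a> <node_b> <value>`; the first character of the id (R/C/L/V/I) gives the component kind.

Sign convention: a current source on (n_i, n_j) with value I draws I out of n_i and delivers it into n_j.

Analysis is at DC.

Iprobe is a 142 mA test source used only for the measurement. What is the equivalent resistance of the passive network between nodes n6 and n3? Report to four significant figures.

R_eq = 421.7 Ω

MNA unknowns: 8 node voltages V₁..V_8
R1: Y=0.009901 on G[4,1]
R2: Y=0.001064 on G[0,5]
R3: Y=0.0004000 on G[6,5]
R4: Y=0.02625 on G[4,7]
R5: Y=0.0002469 on G[2,1]
R6: Y=0.001005 on G[8,2]
R7: Y=0.03333 on G[7,5]
R8: Y=0.3745 on G[4,7]
R9: Y=0.0003774 on G[7,1]
R10: Y=0.002242 on G[3,2]
R11: Y=0.0009524 on G[6,3]
R12: Y=0.8621 on G[3,4]
R13: Y=0.006452 on G[8,7]
R14: Y=0.0001215 on G[1,0]
R15: Y=0.04505 on G[1,0]
R16: Y=0.001166 on G[3,8]
R17: Y=0.03067 on G[1,5]
R18: Y=0.001073 on G[6,1]
R19: Y=0.07752 on G[8,0]
Iprobe: z[6]−=0.142, z[3]+=0.142
solve → V1=-0.3218, V2=1.362, V3=2.077, V4=1.982, V5=0.4313, V6=-57.80, V7=1.837, V8=0.1816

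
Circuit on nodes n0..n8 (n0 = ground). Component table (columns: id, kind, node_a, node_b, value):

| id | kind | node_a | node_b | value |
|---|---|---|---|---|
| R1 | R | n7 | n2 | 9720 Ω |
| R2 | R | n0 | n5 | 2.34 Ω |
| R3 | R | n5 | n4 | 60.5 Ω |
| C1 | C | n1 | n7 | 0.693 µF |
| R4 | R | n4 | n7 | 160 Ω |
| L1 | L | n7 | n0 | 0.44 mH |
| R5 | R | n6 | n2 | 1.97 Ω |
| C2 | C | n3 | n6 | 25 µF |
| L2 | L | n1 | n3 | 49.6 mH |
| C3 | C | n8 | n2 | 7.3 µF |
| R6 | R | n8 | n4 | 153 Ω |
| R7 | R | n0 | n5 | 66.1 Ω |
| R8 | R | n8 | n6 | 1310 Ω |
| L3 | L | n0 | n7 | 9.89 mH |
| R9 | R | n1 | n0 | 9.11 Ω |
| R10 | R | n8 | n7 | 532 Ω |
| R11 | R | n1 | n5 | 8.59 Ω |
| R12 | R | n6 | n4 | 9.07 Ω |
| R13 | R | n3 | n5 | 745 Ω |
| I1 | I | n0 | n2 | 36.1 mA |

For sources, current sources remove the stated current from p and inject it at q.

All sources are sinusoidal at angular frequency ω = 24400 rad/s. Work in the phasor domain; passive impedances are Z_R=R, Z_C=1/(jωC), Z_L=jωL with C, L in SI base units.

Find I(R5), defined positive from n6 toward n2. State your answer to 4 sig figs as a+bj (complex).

Apply KCL at each of the 8 non-ground nodes and solve the resulting linear system.
Node n1: branches {C1, L2, R9, R11} → V_1 = 0.01231-0.005743j
Node n2: branches {R1, R5, C3, I1} → V_2 = 1.692+0.1047j
Node n3: branches {C2, L2, R13} → V_3 = 1.634+0.1089j
Node n4: branches {R3, R4, R6, R12} → V_4 = 1.374+0.09633j
Node n5: branches {R2, R3, R7, R11, R13} → V_5 = 0.04565+0.001855j
Node n6: branches {R5, C2, R8, R12} → V_6 = 1.632+0.1052j
Node n7: branches {R1, C1, R4, L1, L3, R10} → V_7 = 0.001957+0.1495j
Node n8: branches {C3, R6, R8, R10} → V_8 = 1.691+0.1345j

-0.03063+0.0002386j A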